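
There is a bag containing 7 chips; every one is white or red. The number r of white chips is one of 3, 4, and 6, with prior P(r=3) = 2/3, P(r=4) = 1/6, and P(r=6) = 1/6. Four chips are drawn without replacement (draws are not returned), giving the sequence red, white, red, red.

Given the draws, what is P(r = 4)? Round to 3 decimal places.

The likelihood of the observed sequence under each hypothesis: P(data | r = 3) = (4/7)(3/6)(3/5)(2/4) = 3/35; P(data | r = 4) = (3/7)(4/6)(2/5)(1/4) = 1/35; P(data | r = 6) = (1/7)(6/6)(0/5) = 0.
Multiplying each by its prior: 2/3 · 3/35 = 2/35, 1/6 · 1/35 = 1/210, 1/6 · 0 = 0; these sum to 13/210.
Therefore the posterior P(r = 4 | data) = (1/210) / (13/210) = 1/13.

0.077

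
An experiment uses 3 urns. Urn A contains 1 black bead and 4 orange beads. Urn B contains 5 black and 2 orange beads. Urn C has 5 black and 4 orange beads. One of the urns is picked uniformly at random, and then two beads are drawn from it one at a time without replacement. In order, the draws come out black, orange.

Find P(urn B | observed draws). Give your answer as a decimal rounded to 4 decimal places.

Under each hypothesis, the probability of the observed sequence is: P(data | urn A) = (1/5)(4/4) = 0.2; P(data | urn B) = (5/7)(2/6) = 0.2381; P(data | urn C) = (5/9)(4/8) = 0.27778.
Multiplying each by its prior: 1/3 · 0.2 = 0.066667, 1/3 · 0.2381 = 0.079365, 1/3 · 0.27778 = 0.092593; these sum to 0.23862.
By Bayes' rule, P(urn B | data) = (0.079365) / (0.23862) = 0.33259.

0.3326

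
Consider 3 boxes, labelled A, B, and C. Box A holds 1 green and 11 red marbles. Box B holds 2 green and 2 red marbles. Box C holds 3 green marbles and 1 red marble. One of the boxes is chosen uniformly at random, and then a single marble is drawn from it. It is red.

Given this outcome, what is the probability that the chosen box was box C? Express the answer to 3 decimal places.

0.150

Under each hypothesis, the probability of this draw is: P(data | box A) = (11/12) = 11/12; P(data | box B) = (2/4) = 1/2; P(data | box C) = (1/4) = 1/4.
The prior-weighted likelihoods are 1/3 · 11/12 = 11/36, 1/3 · 1/2 = 1/6, 1/3 · 1/4 = 1/12; summing to 5/9.
By Bayes' rule, P(box C | data) = (1/12) / (5/9) = 3/20.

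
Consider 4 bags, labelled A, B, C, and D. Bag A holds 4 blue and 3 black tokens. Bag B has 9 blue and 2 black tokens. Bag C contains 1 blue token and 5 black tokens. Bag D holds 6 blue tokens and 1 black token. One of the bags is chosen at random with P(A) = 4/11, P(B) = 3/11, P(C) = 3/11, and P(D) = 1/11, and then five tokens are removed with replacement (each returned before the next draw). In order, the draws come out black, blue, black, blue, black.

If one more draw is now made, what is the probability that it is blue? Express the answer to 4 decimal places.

0.4750

For each hypothesis, P(data | H) works out to: P(data | bag A) = (3/7)(4/7)(3/7)(4/7)(3/7) = 0.025704; P(data | bag B) = (2/11)(9/11)(2/11)(9/11)(2/11) = 0.0040236; P(data | bag C) = (5/6)(1/6)(5/6)(1/6)(5/6) = 0.016075; P(data | bag D) = (1/7)(6/7)(1/7)(6/7)(1/7) = 0.002142.
The prior-weighted likelihoods are 4/11 · 0.025704 = 0.0093468, 3/11 · 0.0040236 = 0.0010973, 3/11 · 0.016075 = 0.0043841, 1/11 · 0.002142 = 0.00019472; with total 0.015023.
The posterior is then P(bag A | data) = 0.62217, P(bag B | data) = 0.073044, P(bag C | data) = 0.29183, P(bag D | data) = 0.012962.
Averaging over the posterior, P(blue next | data) = (4/7)(0.62217) + (9/11)(0.073044) + (1/6)(0.29183) + (6/7)(0.012962) = 0.47503.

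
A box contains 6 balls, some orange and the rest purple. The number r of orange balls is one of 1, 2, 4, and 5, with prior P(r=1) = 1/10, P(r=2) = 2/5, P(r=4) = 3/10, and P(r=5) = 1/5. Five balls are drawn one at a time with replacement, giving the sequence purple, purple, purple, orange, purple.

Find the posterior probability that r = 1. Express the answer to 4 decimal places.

Compute the likelihood of the observed sequence for each case: P(data | r = 1) = (5/6)(5/6)(5/6)(1/6)(5/6) = 0.080376; P(data | r = 2) = (4/6)(4/6)(4/6)(2/6)(4/6) = 0.065844; P(data | r = 4) = (2/6)(2/6)(2/6)(4/6)(2/6) = 0.0082305; P(data | r = 5) = (1/6)(1/6)(1/6)(5/6)(1/6) = 0.000643.
Weighting by the prior gives 1/10 · 0.080376 = 0.0080376, 2/5 · 0.065844 = 0.026337, 3/10 · 0.0082305 = 0.0024691, 1/5 · 0.000643 = 0.0001286; these sum to 0.036973.
So P(r = 1 | data) = (0.0080376) / (0.036973) = 0.21739.

0.2174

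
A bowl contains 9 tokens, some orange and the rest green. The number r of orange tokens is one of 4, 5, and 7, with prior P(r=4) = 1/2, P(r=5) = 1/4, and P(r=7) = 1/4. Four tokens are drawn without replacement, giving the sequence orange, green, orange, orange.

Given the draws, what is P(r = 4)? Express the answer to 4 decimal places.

0.2667

Under each hypothesis, the probability of the observed sequence is: P(data | r = 4) = (4/9)(5/8)(3/7)(2/6) = 5/126; P(data | r = 5) = (5/9)(4/8)(4/7)(3/6) = 5/63; P(data | r = 7) = (7/9)(2/8)(6/7)(5/6) = 5/36.
Multiplying each by its prior: 1/2 · 5/126 = 5/252, 1/4 · 5/63 = 5/252, 1/4 · 5/36 = 5/144; summing to 25/336.
Therefore the posterior P(r = 4 | data) = (5/252) / (25/336) = 4/15.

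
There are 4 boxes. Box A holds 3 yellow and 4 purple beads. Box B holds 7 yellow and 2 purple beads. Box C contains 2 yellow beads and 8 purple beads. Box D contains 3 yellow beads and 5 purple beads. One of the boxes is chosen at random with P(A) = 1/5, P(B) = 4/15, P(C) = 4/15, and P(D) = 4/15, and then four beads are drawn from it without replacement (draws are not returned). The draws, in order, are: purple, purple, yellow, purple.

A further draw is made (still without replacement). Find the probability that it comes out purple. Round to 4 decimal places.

0.6107

Compute the likelihood of the observed sequence for each case: P(data | box A) = (4/7)(3/6)(3/5)(2/4) = 0.085714; P(data | box B) = (2/9)(1/8)(7/7)(0/6) = 0; P(data | box C) = (8/10)(7/9)(2/8)(6/7) = 0.13333; P(data | box D) = (5/8)(4/7)(3/6)(3/5) = 0.10714.
The prior-weighted likelihoods are 1/5 · 0.085714 = 0.017143, 4/15 · 0 = 0, 4/15 · 0.13333 = 0.035556, 4/15 · 0.10714 = 0.028571; these sum to 0.08127.
The posterior is then P(box A | data) = 0.21094, P(box B | data) = 0, P(box C | data) = 0.4375, P(box D | data) = 0.35156.
So P(purple next | data) = Σ P(purple next | H) P(H | data) = (1/3)(0.21094) + (5/6)(0.4375) + (1/2)(0.35156) = 0.61068.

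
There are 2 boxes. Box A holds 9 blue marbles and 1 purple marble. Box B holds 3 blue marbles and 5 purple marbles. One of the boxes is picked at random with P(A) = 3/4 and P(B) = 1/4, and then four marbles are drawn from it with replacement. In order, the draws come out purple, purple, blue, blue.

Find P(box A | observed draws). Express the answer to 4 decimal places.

0.3067

For each hypothesis, P(data | H) works out to: P(data | box A) = (1/10)(1/10)(9/10)(9/10) = 0.0081; P(data | box B) = (5/8)(5/8)(3/8)(3/8) = 0.054932.
The prior-weighted likelihoods are 3/4 · 0.0081 = 0.006075, 1/4 · 0.054932 = 0.013733; summing to 0.019808.
Hence P(box A | data) = (0.006075) / (0.019808) = 0.3067.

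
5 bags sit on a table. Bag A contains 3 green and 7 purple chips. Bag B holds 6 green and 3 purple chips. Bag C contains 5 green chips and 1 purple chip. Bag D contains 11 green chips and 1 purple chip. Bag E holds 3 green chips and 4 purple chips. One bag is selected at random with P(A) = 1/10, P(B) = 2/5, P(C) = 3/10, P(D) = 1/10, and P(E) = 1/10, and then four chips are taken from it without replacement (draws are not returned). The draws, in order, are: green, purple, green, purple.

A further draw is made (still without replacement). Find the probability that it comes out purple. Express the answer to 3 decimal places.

The likelihood of the observed sequence under each hypothesis: P(data | bag A) = (3/10)(7/9)(2/8)(6/7) = 0.05; P(data | bag B) = (6/9)(3/8)(5/7)(2/6) = 0.059524; P(data | bag C) = (5/6)(1/5)(4/4)(0/3) = 0; P(data | bag D) = (11/12)(1/11)(10/10)(0/9) = 0; P(data | bag E) = (3/7)(4/6)(2/5)(3/4) = 0.085714.
Multiplying each by its prior: 1/10 · 0.05 = 0.005, 2/5 · 0.059524 = 0.02381, 3/10 · 0 = 0, 1/10 · 0 = 0, 1/10 · 0.085714 = 0.0085714; summing to 0.037381.
Dividing through by the total gives posterior P(bag A | data) = 0.13376, P(bag B | data) = 0.63694, P(bag C | data) = 0, P(bag D | data) = 0, P(bag E | data) = 0.2293.
The predictive probability is P(purple next | data) = (5/6)(0.13376) + (1/5)(0.63694) + (2/3)(0.2293) = 0.39172.

0.392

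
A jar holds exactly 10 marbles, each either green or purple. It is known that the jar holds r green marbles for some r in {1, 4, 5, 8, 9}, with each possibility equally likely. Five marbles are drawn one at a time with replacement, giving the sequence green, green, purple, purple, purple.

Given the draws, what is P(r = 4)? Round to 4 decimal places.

Compute the likelihood of the observed sequence for each case: P(data | r = 1) = (1/10)(1/10)(9/10)(9/10)(9/10) = 0.00729; P(data | r = 4) = (4/10)(4/10)(6/10)(6/10)(6/10) = 0.03456; P(data | r = 5) = (5/10)(5/10)(5/10)(5/10)(5/10) = 0.03125; P(data | r = 8) = (8/10)(8/10)(2/10)(2/10)(2/10) = 0.00512; P(data | r = 9) = (9/10)(9/10)(1/10)(1/10)(1/10) = 0.00081.
Weighting by the prior gives 1/5 · 0.00729 = 0.001458, 1/5 · 0.03456 = 0.006912, 1/5 · 0.03125 = 0.00625, 1/5 · 0.00512 = 0.001024, 1/5 · 0.00081 = 0.000162; summing to 0.015806.
Hence P(r = 4 | data) = (0.006912) / (0.015806) = 0.4373.

0.4373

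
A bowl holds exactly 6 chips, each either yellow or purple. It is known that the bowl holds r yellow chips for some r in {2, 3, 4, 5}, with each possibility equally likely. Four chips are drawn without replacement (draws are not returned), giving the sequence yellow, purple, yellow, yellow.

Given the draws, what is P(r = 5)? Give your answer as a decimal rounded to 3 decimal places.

For each hypothesis, P(data | H) works out to: P(data | r = 2) = (2/6)(4/5)(1/4)(0/3) = 0; P(data | r = 3) = (3/6)(3/5)(2/4)(1/3) = 1/20; P(data | r = 4) = (4/6)(2/5)(3/4)(2/3) = 2/15; P(data | r = 5) = (5/6)(1/5)(4/4)(3/3) = 1/6.
Weighting by the prior gives 1/4 · 0 = 0, 1/4 · 1/20 = 1/80, 1/4 · 2/15 = 1/30, 1/4 · 1/6 = 1/24; summing to 7/80.
Therefore the posterior P(r = 5 | data) = (1/24) / (7/80) = 10/21.

0.476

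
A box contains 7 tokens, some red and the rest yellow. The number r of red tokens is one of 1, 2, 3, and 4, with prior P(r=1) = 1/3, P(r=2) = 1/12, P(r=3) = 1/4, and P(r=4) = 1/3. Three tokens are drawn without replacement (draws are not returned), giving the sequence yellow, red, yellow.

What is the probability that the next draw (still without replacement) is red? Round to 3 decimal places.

0.374

Under each hypothesis, the probability of the observed sequence is: P(data | r = 1) = (6/7)(1/6)(5/5) = 1/7; P(data | r = 2) = (5/7)(2/6)(4/5) = 4/21; P(data | r = 3) = (4/7)(3/6)(3/5) = 6/35; P(data | r = 4) = (3/7)(4/6)(2/5) = 4/35.
Multiplying each by its prior: 1/3 · 1/7 = 1/21, 1/12 · 4/21 = 1/63, 1/4 · 6/35 = 3/70, 1/3 · 4/35 = 4/105; these sum to 13/90.
The posterior is then P(r = 1 | data) = 30/91, P(r = 2 | data) = 10/91, P(r = 3 | data) = 27/91, P(r = 4 | data) = 24/91.
Averaging over the posterior, P(red next | data) = (0)(30/91) + (1/4)(10/91) + (1/2)(27/91) + (3/4)(24/91) = 34/91.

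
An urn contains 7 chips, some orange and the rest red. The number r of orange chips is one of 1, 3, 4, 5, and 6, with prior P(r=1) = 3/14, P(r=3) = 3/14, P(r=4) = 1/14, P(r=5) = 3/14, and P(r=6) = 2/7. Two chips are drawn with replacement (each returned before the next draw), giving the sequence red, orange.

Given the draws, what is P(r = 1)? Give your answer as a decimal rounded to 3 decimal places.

0.150

The likelihood of the observed sequence under each hypothesis: P(data | r = 1) = (6/7)(1/7) = 6/49; P(data | r = 3) = (4/7)(3/7) = 12/49; P(data | r = 4) = (3/7)(4/7) = 12/49; P(data | r = 5) = (2/7)(5/7) = 10/49; P(data | r = 6) = (1/7)(6/7) = 6/49.
Weighting by the prior gives 3/14 · 6/49 = 9/343, 3/14 · 12/49 = 18/343, 1/14 · 12/49 = 6/343, 3/14 · 10/49 = 15/343, 2/7 · 6/49 = 12/343; summing to 60/343.
So P(r = 1 | data) = (9/343) / (60/343) = 3/20.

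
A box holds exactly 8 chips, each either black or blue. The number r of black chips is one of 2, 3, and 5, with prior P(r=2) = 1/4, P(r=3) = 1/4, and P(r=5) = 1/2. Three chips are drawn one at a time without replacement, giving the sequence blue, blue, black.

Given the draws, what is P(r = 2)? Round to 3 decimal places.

0.333

For each hypothesis, P(data | H) works out to: P(data | r = 2) = (6/8)(5/7)(2/6) = 5/28; P(data | r = 3) = (5/8)(4/7)(3/6) = 5/28; P(data | r = 5) = (3/8)(2/7)(5/6) = 5/56.
The prior-weighted likelihoods are 1/4 · 5/28 = 5/112, 1/4 · 5/28 = 5/112, 1/2 · 5/56 = 5/112; summing to 15/112.
Hence P(r = 2 | data) = (5/112) / (15/112) = 1/3.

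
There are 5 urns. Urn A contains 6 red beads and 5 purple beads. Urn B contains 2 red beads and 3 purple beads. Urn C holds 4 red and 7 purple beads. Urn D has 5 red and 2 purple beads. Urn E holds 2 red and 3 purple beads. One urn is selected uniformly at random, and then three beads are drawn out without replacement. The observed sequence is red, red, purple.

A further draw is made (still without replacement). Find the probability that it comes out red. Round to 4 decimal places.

0.3826

The likelihood of the observed sequence under each hypothesis: P(data | urn A) = (6/11)(5/10)(5/9) = 0.15152; P(data | urn B) = (2/5)(1/4)(3/3) = 0.1; P(data | urn C) = (4/11)(3/10)(7/9) = 0.084848; P(data | urn D) = (5/7)(4/6)(2/5) = 0.19048; P(data | urn E) = (2/5)(1/4)(3/3) = 0.1.
The prior-weighted likelihoods are 1/5 · 0.15152 = 0.030303, 1/5 · 0.1 = 0.02, 1/5 · 0.084848 = 0.01697, 1/5 · 0.19048 = 0.038095, 1/5 · 0.1 = 0.02; these sum to 0.12537.
The posterior is then P(urn A | data) = 0.24171, P(urn B | data) = 0.15953, P(urn C | data) = 0.13536, P(urn D | data) = 0.30387, P(urn E | data) = 0.15953.
So P(red next | data) = Σ P(red next | H) P(H | data) = (1/2)(0.24171) + (0)(0.15953) + (1/4)(0.13536) + (3/4)(0.30387) + (0)(0.15953) = 0.3826.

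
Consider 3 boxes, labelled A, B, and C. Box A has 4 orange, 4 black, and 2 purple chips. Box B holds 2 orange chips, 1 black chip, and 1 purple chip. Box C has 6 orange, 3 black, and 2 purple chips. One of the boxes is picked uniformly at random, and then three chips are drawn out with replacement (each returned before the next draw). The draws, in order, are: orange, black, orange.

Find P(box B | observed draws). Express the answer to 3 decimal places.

The likelihood of the observed sequence under each hypothesis: P(data | box A) = (4/10)(4/10)(4/10) = 0.064; P(data | box B) = (2/4)(1/4)(2/4) = 0.0625; P(data | box C) = (6/11)(3/11)(6/11) = 0.081142.
The prior-weighted likelihoods are 1/3 · 0.064 = 0.021333, 1/3 · 0.0625 = 0.020833, 1/3 · 0.081142 = 0.027047; with total 0.069214.
Hence P(box B | data) = (0.020833) / (0.069214) = 0.301.

0.301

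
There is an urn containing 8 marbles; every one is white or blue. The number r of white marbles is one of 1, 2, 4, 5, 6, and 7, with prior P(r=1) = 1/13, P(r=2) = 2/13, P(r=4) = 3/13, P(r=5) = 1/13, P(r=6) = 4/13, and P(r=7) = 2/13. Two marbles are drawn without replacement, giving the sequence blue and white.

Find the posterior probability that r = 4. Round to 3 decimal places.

For each hypothesis, P(data | H) works out to: P(data | r = 1) = (7/8)(1/7) = 1/8; P(data | r = 2) = (6/8)(2/7) = 3/14; P(data | r = 4) = (4/8)(4/7) = 2/7; P(data | r = 5) = (3/8)(5/7) = 15/56; P(data | r = 6) = (2/8)(6/7) = 3/14; P(data | r = 7) = (1/8)(7/7) = 1/8.
Weighting by the prior gives 1/13 · 1/8 = 1/104, 2/13 · 3/14 = 3/91, 3/13 · 2/7 = 6/91, 1/13 · 15/56 = 15/728, 4/13 · 3/14 = 6/91, 2/13 · 1/8 = 1/52; with total 3/14.
Hence P(r = 4 | data) = (6/91) / (3/14) = 4/13.

0.308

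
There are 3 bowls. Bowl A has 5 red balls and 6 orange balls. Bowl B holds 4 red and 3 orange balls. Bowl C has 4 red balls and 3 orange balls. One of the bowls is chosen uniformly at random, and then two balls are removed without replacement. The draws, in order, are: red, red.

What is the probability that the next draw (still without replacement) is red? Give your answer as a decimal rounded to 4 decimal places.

0.3839

Under each hypothesis, the probability of the observed sequence is: P(data | bowl A) = (5/11)(4/10) = 2/11; P(data | bowl B) = (4/7)(3/6) = 2/7; P(data | bowl C) = (4/7)(3/6) = 2/7.
The prior-weighted likelihoods are 1/3 · 2/11 = 2/33, 1/3 · 2/7 = 2/21, 1/3 · 2/7 = 2/21; with total 58/231.
Normalising, the posterior is P(bowl A | data) = 7/29, P(bowl B | data) = 11/29, P(bowl C | data) = 11/29.
Averaging over the posterior, P(red next | data) = (1/3)(7/29) + (2/5)(11/29) + (2/5)(11/29) = 167/435.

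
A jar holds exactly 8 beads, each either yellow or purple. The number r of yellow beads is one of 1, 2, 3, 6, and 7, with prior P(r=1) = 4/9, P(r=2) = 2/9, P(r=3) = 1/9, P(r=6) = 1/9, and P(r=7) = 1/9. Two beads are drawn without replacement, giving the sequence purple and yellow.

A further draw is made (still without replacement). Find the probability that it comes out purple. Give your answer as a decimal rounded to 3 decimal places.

0.698

For each hypothesis, P(data | H) works out to: P(data | r = 1) = (7/8)(1/7) = 1/8; P(data | r = 2) = (6/8)(2/7) = 3/14; P(data | r = 3) = (5/8)(3/7) = 15/56; P(data | r = 6) = (2/8)(6/7) = 3/14; P(data | r = 7) = (1/8)(7/7) = 1/8.
Weighting by the prior gives 4/9 · 1/8 = 1/18, 2/9 · 3/14 = 1/21, 1/9 · 15/56 = 5/168, 1/9 · 3/14 = 1/42, 1/9 · 1/8 = 1/72; summing to 43/252.
Dividing through by the total gives posterior P(r = 1 | data) = 14/43, P(r = 2 | data) = 12/43, P(r = 3 | data) = 15/86, P(r = 6 | data) = 6/43, P(r = 7 | data) = 7/86.
Averaging over the posterior, P(purple next | data) = (1)(14/43) + (5/6)(12/43) + (2/3)(15/86) + (1/6)(6/43) + (0)(7/86) = 30/43.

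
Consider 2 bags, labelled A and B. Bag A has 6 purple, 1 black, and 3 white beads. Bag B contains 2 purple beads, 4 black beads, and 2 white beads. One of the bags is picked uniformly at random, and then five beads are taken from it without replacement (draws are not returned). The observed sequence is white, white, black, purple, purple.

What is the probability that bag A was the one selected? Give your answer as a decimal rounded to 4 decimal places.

0.7143

For each hypothesis, P(data | H) works out to: P(data | bag A) = (3/10)(2/9)(1/8)(6/7)(5/6) = 1/168; P(data | bag B) = (2/8)(1/7)(4/6)(2/5)(1/4) = 1/420.
Multiplying each by its prior: 1/2 · 1/168 = 1/336, 1/2 · 1/420 = 1/840; with total 1/240.
So P(bag A | data) = (1/336) / (1/240) = 5/7.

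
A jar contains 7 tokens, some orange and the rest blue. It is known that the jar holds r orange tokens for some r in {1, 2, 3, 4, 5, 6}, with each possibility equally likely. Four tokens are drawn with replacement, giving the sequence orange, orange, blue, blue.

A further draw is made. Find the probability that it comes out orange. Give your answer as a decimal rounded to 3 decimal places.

0.500

The likelihood of the observed sequence under each hypothesis: P(data | r = 1) = (1/7)(1/7)(6/7)(6/7) = 0.014994; P(data | r = 2) = (2/7)(2/7)(5/7)(5/7) = 0.041649; P(data | r = 3) = (3/7)(3/7)(4/7)(4/7) = 0.059975; P(data | r = 4) = (4/7)(4/7)(3/7)(3/7) = 0.059975; P(data | r = 5) = (5/7)(5/7)(2/7)(2/7) = 0.041649; P(data | r = 6) = (6/7)(6/7)(1/7)(1/7) = 0.014994.
Multiplying each by its prior: 1/6 · 0.014994 = 0.002499, 1/6 · 0.041649 = 0.0069416, 1/6 · 0.059975 = 0.0099958, 1/6 · 0.059975 = 0.0099958, 1/6 · 0.041649 = 0.0069416, 1/6 · 0.014994 = 0.002499; with total 0.038873.
The posterior is then P(r = 1 | data) = 0.064286, P(r = 2 | data) = 0.17857, P(r = 3 | data) = 0.25714, P(r = 4 | data) = 0.25714, P(r = 5 | data) = 0.17857, P(r = 6 | data) = 0.064286.
The predictive probability is P(orange next | data) = (1/7)(0.064286) + (2/7)(0.17857) + (3/7)(0.25714) + (4/7)(0.25714) + (5/7)(0.17857) + (6/7)(0.064286) = 0.5.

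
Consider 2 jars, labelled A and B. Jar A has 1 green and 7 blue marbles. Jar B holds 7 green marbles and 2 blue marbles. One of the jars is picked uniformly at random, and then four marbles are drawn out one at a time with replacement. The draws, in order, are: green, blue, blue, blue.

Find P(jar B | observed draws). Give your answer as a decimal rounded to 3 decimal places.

For each hypothesis, P(data | H) works out to: P(data | jar A) = (1/8)(7/8)(7/8)(7/8) = 0.08374; P(data | jar B) = (7/9)(2/9)(2/9)(2/9) = 0.0085353.
The prior-weighted likelihoods are 1/2 · 0.08374 = 0.04187, 1/2 · 0.0085353 = 0.0042676; these sum to 0.046138.
So P(jar B | data) = (0.0042676) / (0.046138) = 0.092498.

0.092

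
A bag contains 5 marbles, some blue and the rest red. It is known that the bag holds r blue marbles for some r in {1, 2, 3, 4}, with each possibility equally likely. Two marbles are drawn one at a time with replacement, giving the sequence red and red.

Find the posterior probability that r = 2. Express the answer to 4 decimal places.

Under each hypothesis, the probability of the observed sequence is: P(data | r = 1) = (4/5)(4/5) = 16/25; P(data | r = 2) = (3/5)(3/5) = 9/25; P(data | r = 3) = (2/5)(2/5) = 4/25; P(data | r = 4) = (1/5)(1/5) = 1/25.
Weighting by the prior gives 1/4 · 16/25 = 4/25, 1/4 · 9/25 = 9/100, 1/4 · 4/25 = 1/25, 1/4 · 1/25 = 1/100; these sum to 3/10.
Hence P(r = 2 | data) = (9/100) / (3/10) = 3/10.

0.3000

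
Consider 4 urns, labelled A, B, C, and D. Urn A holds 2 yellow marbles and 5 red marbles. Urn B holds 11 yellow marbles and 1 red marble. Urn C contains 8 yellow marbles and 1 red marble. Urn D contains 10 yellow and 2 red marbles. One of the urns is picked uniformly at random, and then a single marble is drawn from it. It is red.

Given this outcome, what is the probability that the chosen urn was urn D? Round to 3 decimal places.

Under each hypothesis, the probability of this draw is: P(data | urn A) = (5/7) = 0.71429; P(data | urn B) = (1/12) = 0.083333; P(data | urn C) = (1/9) = 0.11111; P(data | urn D) = (2/12) = 0.16667.
The prior-weighted likelihoods are 1/4 · 0.71429 = 0.17857, 1/4 · 0.083333 = 0.020833, 1/4 · 0.11111 = 0.027778, 1/4 · 0.16667 = 0.041667; with total 0.26885.
By Bayes' rule, P(urn D | data) = (0.041667) / (0.26885) = 0.15498.

0.155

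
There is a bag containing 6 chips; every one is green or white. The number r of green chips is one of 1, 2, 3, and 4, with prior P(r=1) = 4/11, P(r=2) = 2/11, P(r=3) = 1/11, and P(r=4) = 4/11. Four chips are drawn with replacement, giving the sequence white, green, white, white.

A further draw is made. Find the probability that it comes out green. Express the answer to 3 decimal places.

Under each hypothesis, the probability of the observed sequence is: P(data | r = 1) = (5/6)(1/6)(5/6)(5/6) = 0.096451; P(data | r = 2) = (4/6)(2/6)(4/6)(4/6) = 0.098765; P(data | r = 3) = (3/6)(3/6)(3/6)(3/6) = 0.0625; P(data | r = 4) = (2/6)(4/6)(2/6)(2/6) = 0.024691.
The prior-weighted likelihoods are 4/11 · 0.096451 = 0.035073, 2/11 · 0.098765 = 0.017957, 1/11 · 0.0625 = 0.0056818, 4/11 · 0.024691 = 0.0089787; summing to 0.067691.
The posterior is then P(r = 1 | data) = 0.51813, P(r = 2 | data) = 0.26528, P(r = 3 | data) = 0.083938, P(r = 4 | data) = 0.13264.
So P(green next | data) = Σ P(green next | H) P(H | data) = (1/6)(0.51813) + (1/3)(0.26528) + (1/2)(0.083938) + (2/3)(0.13264) = 0.30518.

0.305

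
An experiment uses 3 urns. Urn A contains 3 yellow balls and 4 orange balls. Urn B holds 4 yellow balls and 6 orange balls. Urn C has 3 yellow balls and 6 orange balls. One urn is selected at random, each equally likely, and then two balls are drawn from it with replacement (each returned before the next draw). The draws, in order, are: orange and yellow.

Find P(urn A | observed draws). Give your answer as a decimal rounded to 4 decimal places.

Compute the likelihood of the observed sequence for each case: P(data | urn A) = (4/7)(3/7) = 0.2449; P(data | urn B) = (6/10)(4/10) = 0.24; P(data | urn C) = (6/9)(3/9) = 0.22222.
Multiplying each by its prior: 1/3 · 0.2449 = 0.081633, 1/3 · 0.24 = 0.08, 1/3 · 0.22222 = 0.074074; summing to 0.23571.
Therefore the posterior P(urn A | data) = (0.081633) / (0.23571) = 0.34633.

0.3463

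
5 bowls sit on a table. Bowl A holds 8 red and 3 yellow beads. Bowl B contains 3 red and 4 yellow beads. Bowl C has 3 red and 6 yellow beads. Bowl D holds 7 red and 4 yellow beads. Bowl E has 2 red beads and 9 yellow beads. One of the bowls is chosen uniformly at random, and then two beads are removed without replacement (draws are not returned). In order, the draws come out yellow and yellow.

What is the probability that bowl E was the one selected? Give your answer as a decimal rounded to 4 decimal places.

Under each hypothesis, the probability of the observed sequence is: P(data | bowl A) = (3/11)(2/10) = 3/55; P(data | bowl B) = (4/7)(3/6) = 2/7; P(data | bowl C) = (6/9)(5/8) = 5/12; P(data | bowl D) = (4/11)(3/10) = 6/55; P(data | bowl E) = (9/11)(8/10) = 36/55.
Multiplying each by its prior: 1/5 · 3/55 = 3/275, 1/5 · 2/7 = 2/35, 1/5 · 5/12 = 1/12, 1/5 · 6/55 = 6/275, 1/5 · 36/55 = 36/275; with total 281/924.
So P(bowl E | data) = (36/275) / (281/924) = 3024/7025.

0.4305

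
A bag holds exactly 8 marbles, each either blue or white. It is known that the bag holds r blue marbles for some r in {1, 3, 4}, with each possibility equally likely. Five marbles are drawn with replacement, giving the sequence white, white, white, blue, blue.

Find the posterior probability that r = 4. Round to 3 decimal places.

0.411

Under each hypothesis, the probability of the observed sequence is: P(data | r = 1) = (7/8)(7/8)(7/8)(1/8)(1/8) = 0.010468; P(data | r = 3) = (5/8)(5/8)(5/8)(3/8)(3/8) = 0.034332; P(data | r = 4) = (4/8)(4/8)(4/8)(4/8)(4/8) = 0.03125.
Multiplying each by its prior: 1/3 · 0.010468 = 0.0034892, 1/3 · 0.034332 = 0.011444, 1/3 · 0.03125 = 0.010417; these sum to 0.02535.
Hence P(r = 4 | data) = (0.010417) / (0.02535) = 0.41091.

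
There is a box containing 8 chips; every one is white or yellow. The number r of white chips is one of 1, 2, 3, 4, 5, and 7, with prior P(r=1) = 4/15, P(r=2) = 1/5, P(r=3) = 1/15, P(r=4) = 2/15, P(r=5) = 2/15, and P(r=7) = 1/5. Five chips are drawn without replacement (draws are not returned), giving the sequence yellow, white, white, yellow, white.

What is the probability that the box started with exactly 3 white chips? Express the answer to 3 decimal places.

0.085

For each hypothesis, P(data | H) works out to: P(data | r = 1) = (7/8)(1/7)(0/6) = 0; P(data | r = 2) = (6/8)(2/7)(1/6)(5/5)(0/4) = 0; P(data | r = 3) = (5/8)(3/7)(2/6)(4/5)(1/4) = 0.017857; P(data | r = 4) = (4/8)(4/7)(3/6)(3/5)(2/4) = 0.042857; P(data | r = 5) = (3/8)(5/7)(4/6)(2/5)(3/4) = 0.053571; P(data | r = 7) = (1/8)(7/7)(6/6)(0/5) = 0.
Weighting by the prior gives 4/15 · 0 = 0, 1/5 · 0 = 0, 1/15 · 0.017857 = 0.0011905, 2/15 · 0.042857 = 0.0057143, 2/15 · 0.053571 = 0.0071429, 1/5 · 0 = 0; summing to 0.014048.
Hence P(r = 3 | data) = (0.0011905) / (0.014048) = 0.084746.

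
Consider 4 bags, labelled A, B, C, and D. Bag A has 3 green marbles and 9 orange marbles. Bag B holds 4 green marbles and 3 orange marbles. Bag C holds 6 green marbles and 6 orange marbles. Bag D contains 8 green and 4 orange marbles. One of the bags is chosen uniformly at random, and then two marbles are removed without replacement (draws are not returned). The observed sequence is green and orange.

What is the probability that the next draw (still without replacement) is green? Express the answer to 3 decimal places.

Under each hypothesis, the probability of the observed sequence is: P(data | bag A) = (3/12)(9/11) = 0.20455; P(data | bag B) = (4/7)(3/6) = 0.28571; P(data | bag C) = (6/12)(6/11) = 0.27273; P(data | bag D) = (8/12)(4/11) = 0.24242.
The prior-weighted likelihoods are 1/4 · 0.20455 = 0.051136, 1/4 · 0.28571 = 0.071429, 1/4 · 0.27273 = 0.068182, 1/4 · 0.24242 = 0.060606; with total 0.25135.
Dividing through by the total gives posterior P(bag A | data) = 0.20344, P(bag B | data) = 0.28418, P(bag C | data) = 0.27126, P(bag D | data) = 0.24112.
So P(green next | data) = Σ P(green next | H) P(H | data) = (1/5)(0.20344) + (3/5)(0.28418) + (1/2)(0.27126) + (7/10)(0.24112) = 0.51561.

0.516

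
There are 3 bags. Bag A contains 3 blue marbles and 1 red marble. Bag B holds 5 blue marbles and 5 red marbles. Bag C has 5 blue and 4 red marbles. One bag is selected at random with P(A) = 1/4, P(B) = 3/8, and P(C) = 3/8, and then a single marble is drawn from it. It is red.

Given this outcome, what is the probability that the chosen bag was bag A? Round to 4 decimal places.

The likelihood of this draw under each hypothesis: P(data | bag A) = (1/4) = 1/4; P(data | bag B) = (5/10) = 1/2; P(data | bag C) = (4/9) = 4/9.
Multiplying each by its prior: 1/4 · 1/4 = 1/16, 3/8 · 1/2 = 3/16, 3/8 · 4/9 = 1/6; summing to 5/12.
So P(bag A | data) = (1/16) / (5/12) = 3/20.

0.1500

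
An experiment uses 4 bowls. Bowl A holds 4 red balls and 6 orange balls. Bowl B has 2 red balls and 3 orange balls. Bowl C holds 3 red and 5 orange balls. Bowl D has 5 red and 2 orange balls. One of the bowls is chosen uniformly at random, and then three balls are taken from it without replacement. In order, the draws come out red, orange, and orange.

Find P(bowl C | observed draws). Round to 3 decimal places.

0.301

For each hypothesis, P(data | H) works out to: P(data | bowl A) = (4/10)(6/9)(5/8) = 1/6; P(data | bowl B) = (2/5)(3/4)(2/3) = 1/5; P(data | bowl C) = (3/8)(5/7)(4/6) = 5/28; P(data | bowl D) = (5/7)(2/6)(1/5) = 1/21.
The prior-weighted likelihoods are 1/4 · 1/6 = 1/24, 1/4 · 1/5 = 1/20, 1/4 · 5/28 = 5/112, 1/4 · 1/21 = 1/84; with total 83/560.
So P(bowl C | data) = (5/112) / (83/560) = 25/83.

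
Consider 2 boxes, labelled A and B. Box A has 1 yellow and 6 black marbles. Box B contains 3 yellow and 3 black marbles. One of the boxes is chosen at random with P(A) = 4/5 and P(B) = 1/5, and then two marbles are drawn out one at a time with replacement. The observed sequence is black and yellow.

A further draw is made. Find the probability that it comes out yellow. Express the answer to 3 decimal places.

0.264

The likelihood of the observed sequence under each hypothesis: P(data | box A) = (6/7)(1/7) = 6/49; P(data | box B) = (3/6)(3/6) = 1/4.
The prior-weighted likelihoods are 4/5 · 6/49 = 24/245, 1/5 · 1/4 = 1/20; these sum to 29/196.
Dividing through by the total gives posterior P(box A | data) = 96/145, P(box B | data) = 49/145.
So P(yellow next | data) = Σ P(yellow next | H) P(H | data) = (1/7)(96/145) + (1/2)(49/145) = 107/406.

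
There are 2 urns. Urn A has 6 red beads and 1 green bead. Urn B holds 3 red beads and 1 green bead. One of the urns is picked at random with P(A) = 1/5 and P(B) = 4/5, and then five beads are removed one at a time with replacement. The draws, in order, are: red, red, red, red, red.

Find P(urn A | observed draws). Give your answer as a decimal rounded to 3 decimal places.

0.328

Compute the likelihood of the observed sequence for each case: P(data | urn A) = (6/7)(6/7)(6/7)(6/7)(6/7) = 0.46266; P(data | urn B) = (3/4)(3/4)(3/4)(3/4)(3/4) = 0.2373.
Multiplying each by its prior: 1/5 · 0.46266 = 0.092533, 4/5 · 0.2373 = 0.18984; summing to 0.28238.
So P(urn A | data) = (0.092533) / (0.28238) = 0.32769.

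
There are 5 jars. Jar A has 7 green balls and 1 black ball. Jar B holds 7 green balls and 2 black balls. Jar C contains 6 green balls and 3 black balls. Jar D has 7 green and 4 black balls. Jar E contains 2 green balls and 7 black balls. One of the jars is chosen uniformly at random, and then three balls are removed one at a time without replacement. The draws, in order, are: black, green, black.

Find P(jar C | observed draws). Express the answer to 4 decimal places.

0.2037

Compute the likelihood of the observed sequence for each case: P(data | jar A) = (1/8)(7/7)(0/6) = 0; P(data | jar B) = (2/9)(7/8)(1/7) = 0.027778; P(data | jar C) = (3/9)(6/8)(2/7) = 0.071429; P(data | jar D) = (4/11)(7/10)(3/9) = 0.084848; P(data | jar E) = (7/9)(2/8)(6/7) = 0.16667.
Multiplying each by its prior: 1/5 · 0 = 0, 1/5 · 0.027778 = 0.0055556, 1/5 · 0.071429 = 0.014286, 1/5 · 0.084848 = 0.01697, 1/5 · 0.16667 = 0.033333; summing to 0.070144.
Therefore the posterior P(jar C | data) = (0.014286) / (0.070144) = 0.20366.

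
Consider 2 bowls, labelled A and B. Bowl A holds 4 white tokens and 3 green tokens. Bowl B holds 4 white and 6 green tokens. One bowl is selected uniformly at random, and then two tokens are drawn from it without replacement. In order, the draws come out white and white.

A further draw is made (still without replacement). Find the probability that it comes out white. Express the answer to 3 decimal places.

0.352

For each hypothesis, P(data | H) works out to: P(data | bowl A) = (4/7)(3/6) = 2/7; P(data | bowl B) = (4/10)(3/9) = 2/15.
The prior-weighted likelihoods are 1/2 · 2/7 = 1/7, 1/2 · 2/15 = 1/15; summing to 22/105.
The posterior is then P(bowl A | data) = 15/22, P(bowl B | data) = 7/22.
So P(white next | data) = Σ P(white next | H) P(H | data) = (2/5)(15/22) + (1/4)(7/22) = 31/88.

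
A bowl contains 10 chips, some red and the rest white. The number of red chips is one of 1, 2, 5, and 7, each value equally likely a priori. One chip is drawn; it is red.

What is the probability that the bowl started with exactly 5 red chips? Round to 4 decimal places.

0.3333

Under each hypothesis, the probability of this draw is: P(data | r = 1) = (1/10) = 1/10; P(data | r = 2) = (2/10) = 1/5; P(data | r = 5) = (5/10) = 1/2; P(data | r = 7) = (7/10) = 7/10.
The prior-weighted likelihoods are 1/4 · 1/10 = 1/40, 1/4 · 1/5 = 1/20, 1/4 · 1/2 = 1/8, 1/4 · 7/10 = 7/40; with total 3/8.
So P(r = 5 | data) = (1/8) / (3/8) = 1/3.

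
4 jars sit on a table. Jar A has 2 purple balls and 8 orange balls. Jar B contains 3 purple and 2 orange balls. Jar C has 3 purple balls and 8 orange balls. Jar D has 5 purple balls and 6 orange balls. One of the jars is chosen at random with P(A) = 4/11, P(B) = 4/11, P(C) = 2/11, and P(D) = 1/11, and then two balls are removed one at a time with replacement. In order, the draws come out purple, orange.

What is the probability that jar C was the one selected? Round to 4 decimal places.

0.1767

Compute the likelihood of the observed sequence for each case: P(data | jar A) = (2/10)(8/10) = 0.16; P(data | jar B) = (3/5)(2/5) = 0.24; P(data | jar C) = (3/11)(8/11) = 0.19835; P(data | jar D) = (5/11)(6/11) = 0.24793.
Weighting by the prior gives 4/11 · 0.16 = 0.058182, 4/11 · 0.24 = 0.087273, 2/11 · 0.19835 = 0.036063, 1/11 · 0.24793 = 0.022539; with total 0.20406.
Therefore the posterior P(jar C | data) = (0.036063) / (0.20406) = 0.17673.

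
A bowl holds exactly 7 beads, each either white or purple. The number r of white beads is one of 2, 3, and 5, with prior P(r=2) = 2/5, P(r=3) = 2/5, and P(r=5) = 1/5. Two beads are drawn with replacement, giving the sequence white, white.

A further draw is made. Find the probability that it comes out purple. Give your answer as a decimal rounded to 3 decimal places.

0.454

The likelihood of the observed sequence under each hypothesis: P(data | r = 2) = (2/7)(2/7) = 4/49; P(data | r = 3) = (3/7)(3/7) = 9/49; P(data | r = 5) = (5/7)(5/7) = 25/49.
The prior-weighted likelihoods are 2/5 · 4/49 = 8/245, 2/5 · 9/49 = 18/245, 1/5 · 25/49 = 5/49; these sum to 51/245.
Dividing through by the total gives posterior P(r = 2 | data) = 8/51, P(r = 3 | data) = 6/17, P(r = 5 | data) = 25/51.
So P(purple next | data) = Σ P(purple next | H) P(H | data) = (5/7)(8/51) + (4/7)(6/17) + (2/7)(25/51) = 54/119.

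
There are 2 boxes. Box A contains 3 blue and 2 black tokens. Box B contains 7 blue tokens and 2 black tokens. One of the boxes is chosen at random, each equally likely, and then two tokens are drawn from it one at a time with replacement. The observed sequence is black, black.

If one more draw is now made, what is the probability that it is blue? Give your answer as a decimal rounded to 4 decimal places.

0.6419

Under each hypothesis, the probability of the observed sequence is: P(data | box A) = (2/5)(2/5) = 0.16; P(data | box B) = (2/9)(2/9) = 0.049383.
Multiplying each by its prior: 1/2 · 0.16 = 0.08, 1/2 · 0.049383 = 0.024691; with total 0.10469.
The posterior is then P(box A | data) = 0.76415, P(box B | data) = 0.23585.
Averaging over the posterior, P(blue next | data) = (3/5)(0.76415) + (7/9)(0.23585) = 0.64193.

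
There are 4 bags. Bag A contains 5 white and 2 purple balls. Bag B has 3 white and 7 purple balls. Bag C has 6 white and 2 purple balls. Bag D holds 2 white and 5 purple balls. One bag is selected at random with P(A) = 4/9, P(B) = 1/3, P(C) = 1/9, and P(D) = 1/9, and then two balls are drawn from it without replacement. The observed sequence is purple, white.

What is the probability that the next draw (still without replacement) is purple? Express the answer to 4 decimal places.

For each hypothesis, P(data | H) works out to: P(data | bag A) = (2/7)(5/6) = 5/21; P(data | bag B) = (7/10)(3/9) = 7/30; P(data | bag C) = (2/8)(6/7) = 3/14; P(data | bag D) = (5/7)(2/6) = 5/21.
Weighting by the prior gives 4/9 · 5/21 = 20/189, 1/3 · 7/30 = 7/90, 1/9 · 3/14 = 1/42, 1/9 · 5/21 = 5/189; with total 221/945.
The posterior is then P(bag A | data) = 0.45249, P(bag B | data) = 0.33258, P(bag C | data) = 0.10181, P(bag D | data) = 0.11312.
So P(purple next | data) = Σ P(purple next | H) P(H | data) = (1/5)(0.45249) + (3/4)(0.33258) + (1/6)(0.10181) + (4/5)(0.11312) = 0.4474.

0.4474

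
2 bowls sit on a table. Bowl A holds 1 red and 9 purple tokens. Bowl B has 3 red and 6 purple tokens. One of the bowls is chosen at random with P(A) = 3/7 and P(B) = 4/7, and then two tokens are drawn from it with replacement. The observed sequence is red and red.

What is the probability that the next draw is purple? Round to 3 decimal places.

0.681

The likelihood of the observed sequence under each hypothesis: P(data | bowl A) = (1/10)(1/10) = 1/100; P(data | bowl B) = (3/9)(3/9) = 1/9.
Multiplying each by its prior: 3/7 · 1/100 = 3/700, 4/7 · 1/9 = 4/63; with total 61/900.
Normalising, the posterior is P(bowl A | data) = 0.063232, P(bowl B | data) = 0.93677.
Averaging over the posterior, P(purple next | data) = (9/10)(0.063232) + (2/3)(0.93677) = 0.68142.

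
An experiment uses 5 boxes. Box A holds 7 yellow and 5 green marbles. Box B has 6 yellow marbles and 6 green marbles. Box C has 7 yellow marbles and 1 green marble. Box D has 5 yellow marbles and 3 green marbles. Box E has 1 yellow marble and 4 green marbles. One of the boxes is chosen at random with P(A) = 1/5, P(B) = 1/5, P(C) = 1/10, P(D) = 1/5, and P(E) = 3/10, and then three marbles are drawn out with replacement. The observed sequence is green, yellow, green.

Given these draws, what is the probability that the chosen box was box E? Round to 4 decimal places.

Under each hypothesis, the probability of the observed sequence is: P(data | box A) = (5/12)(7/12)(5/12) = 0.10127; P(data | box B) = (6/12)(6/12)(6/12) = 0.125; P(data | box C) = (1/8)(7/8)(1/8) = 0.013672; P(data | box D) = (3/8)(5/8)(3/8) = 0.087891; P(data | box E) = (4/5)(1/5)(4/5) = 0.128.
The prior-weighted likelihoods are 1/5 · 0.10127 = 0.020255, 1/5 · 0.125 = 0.025, 1/10 · 0.013672 = 0.0013672, 1/5 · 0.087891 = 0.017578, 3/10 · 0.128 = 0.0384; these sum to 0.1026.
Hence P(box E | data) = (0.0384) / (0.1026) = 0.37427.

0.3743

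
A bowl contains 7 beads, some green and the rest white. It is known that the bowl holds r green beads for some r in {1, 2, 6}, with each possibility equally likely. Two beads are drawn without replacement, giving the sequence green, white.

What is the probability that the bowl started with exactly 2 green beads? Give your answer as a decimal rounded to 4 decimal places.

0.4545

Compute the likelihood of the observed sequence for each case: P(data | r = 1) = (1/7)(6/6) = 1/7; P(data | r = 2) = (2/7)(5/6) = 5/21; P(data | r = 6) = (6/7)(1/6) = 1/7.
The prior-weighted likelihoods are 1/3 · 1/7 = 1/21, 1/3 · 5/21 = 5/63, 1/3 · 1/7 = 1/21; summing to 11/63.
So P(r = 2 | data) = (5/63) / (11/63) = 5/11.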